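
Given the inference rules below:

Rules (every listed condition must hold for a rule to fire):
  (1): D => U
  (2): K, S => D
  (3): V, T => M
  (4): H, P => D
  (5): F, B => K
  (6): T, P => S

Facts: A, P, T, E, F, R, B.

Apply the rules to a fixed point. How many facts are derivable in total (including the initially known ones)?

Round 1 fires (5), (6), giving K, S.
Round 2 fires (2), giving D.
Round 3 fires (1), giving U.
Closure: {A, B, D, E, F, K, P, R, S, T, U} — 11 facts.

11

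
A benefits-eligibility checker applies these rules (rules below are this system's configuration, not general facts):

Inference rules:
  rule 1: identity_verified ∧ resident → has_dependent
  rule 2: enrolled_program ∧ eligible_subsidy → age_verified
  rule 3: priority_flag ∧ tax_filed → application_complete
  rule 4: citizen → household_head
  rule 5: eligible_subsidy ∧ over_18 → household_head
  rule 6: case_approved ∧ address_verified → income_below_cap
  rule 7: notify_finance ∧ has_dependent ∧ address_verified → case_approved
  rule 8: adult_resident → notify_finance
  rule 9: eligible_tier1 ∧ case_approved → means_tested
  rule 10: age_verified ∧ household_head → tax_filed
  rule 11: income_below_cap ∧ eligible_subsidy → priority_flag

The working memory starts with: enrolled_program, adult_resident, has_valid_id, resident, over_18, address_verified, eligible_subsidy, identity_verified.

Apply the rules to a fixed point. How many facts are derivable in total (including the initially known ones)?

17

[1] rule 1 [identity_verified ∧ resident → has_dependent]; rule 2 [enrolled_program ∧ eligible_subsidy → age_verified]; rule 5 [eligible_subsidy ∧ over_18 → household_head]; rule 8 [adult_resident → notify_finance]. ⇒ new: has_dependent, age_verified, household_head, notify_finance.
[2] rule 7 [notify_finance ∧ has_dependent ∧ address_verified → case_approved]; rule 10 [age_verified ∧ household_head → tax_filed]. ⇒ new: case_approved, tax_filed.
[3] rule 6 [case_approved ∧ address_verified → income_below_cap]. ⇒ new: income_below_cap.
[4] rule 11 [income_below_cap ∧ eligible_subsidy → priority_flag]. ⇒ new: priority_flag.
[5] rule 3 [priority_flag ∧ tax_filed → application_complete]. ⇒ new: application_complete.
Closure: {address_verified, adult_resident, age_verified, application_complete, case_approved, eligible_subsidy, enrolled_program, has_dependent, has_valid_id, household_head, identity_verified, income_below_cap, notify_finance, over_18, priority_flag, resident, tax_filed} — 17 facts.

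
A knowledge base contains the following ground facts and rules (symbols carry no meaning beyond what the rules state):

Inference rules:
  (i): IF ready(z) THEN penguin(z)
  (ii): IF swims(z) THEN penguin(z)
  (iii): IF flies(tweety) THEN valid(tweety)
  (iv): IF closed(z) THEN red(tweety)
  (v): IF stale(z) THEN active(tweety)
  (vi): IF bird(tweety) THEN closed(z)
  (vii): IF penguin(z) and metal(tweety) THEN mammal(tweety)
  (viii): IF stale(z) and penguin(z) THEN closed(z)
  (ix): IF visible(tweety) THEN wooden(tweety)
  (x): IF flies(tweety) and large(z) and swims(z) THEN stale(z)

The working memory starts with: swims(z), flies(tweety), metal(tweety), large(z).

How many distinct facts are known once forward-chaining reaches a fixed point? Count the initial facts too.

11

Round 1 — (ii), (iii), (x), derive penguin(z), valid(tweety), stale(z).
Round 2 — (v), (vii), (viii), derive active(tweety), mammal(tweety), closed(z).
Round 3 — (iv), derive red(tweety).
Closure: {active(tweety), closed(z), flies(tweety), large(z), mammal(tweety), metal(tweety), penguin(z), red(tweety), stale(z), swims(z), valid(tweety)} — 11 facts.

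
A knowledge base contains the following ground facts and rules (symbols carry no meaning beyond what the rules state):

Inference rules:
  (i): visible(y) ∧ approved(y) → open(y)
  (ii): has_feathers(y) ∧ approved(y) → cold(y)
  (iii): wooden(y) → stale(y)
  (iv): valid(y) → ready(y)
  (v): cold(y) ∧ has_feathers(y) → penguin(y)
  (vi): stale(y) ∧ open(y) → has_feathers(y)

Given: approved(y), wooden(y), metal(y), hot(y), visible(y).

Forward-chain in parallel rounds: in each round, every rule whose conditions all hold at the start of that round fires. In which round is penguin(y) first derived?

4

Round 1: (i) [visible(y) ∧ approved(y) → open(y)]; (iii) [wooden(y) → stale(y)]. New: open(y), stale(y).
Round 2: (vi) [stale(y) ∧ open(y) → has_feathers(y)]. New: has_feathers(y).
Round 3: (ii) [has_feathers(y) ∧ approved(y) → cold(y)]. New: cold(y).
Round 4: (v) [cold(y) ∧ has_feathers(y) → penguin(y)]. New: penguin(y).
penguin(y) first appears in round 4.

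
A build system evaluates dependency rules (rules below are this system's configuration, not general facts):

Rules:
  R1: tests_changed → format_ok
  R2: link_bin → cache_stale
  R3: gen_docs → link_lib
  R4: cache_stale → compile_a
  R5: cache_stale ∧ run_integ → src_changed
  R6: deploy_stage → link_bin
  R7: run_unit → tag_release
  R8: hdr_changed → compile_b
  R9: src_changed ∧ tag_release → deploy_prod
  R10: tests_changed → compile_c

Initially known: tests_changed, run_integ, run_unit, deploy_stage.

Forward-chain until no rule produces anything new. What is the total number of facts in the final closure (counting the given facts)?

[1] R1 [tests_changed → format_ok]; R6 [deploy_stage → link_bin]; R7 [run_unit → tag_release]; R10 [tests_changed → compile_c]. ⇒ new: format_ok, link_bin, tag_release, compile_c.
[2] R2 [link_bin → cache_stale]. ⇒ new: cache_stale.
[3] R4 [cache_stale → compile_a]; R5 [cache_stale ∧ run_integ → src_changed]. ⇒ new: compile_a, src_changed.
[4] R9 [src_changed ∧ tag_release → deploy_prod]. ⇒ new: deploy_prod.
Closure: {cache_stale, compile_a, compile_c, deploy_prod, deploy_stage, format_ok, link_bin, run_integ, run_unit, src_changed, tag_release, tests_changed} — 12 facts.

12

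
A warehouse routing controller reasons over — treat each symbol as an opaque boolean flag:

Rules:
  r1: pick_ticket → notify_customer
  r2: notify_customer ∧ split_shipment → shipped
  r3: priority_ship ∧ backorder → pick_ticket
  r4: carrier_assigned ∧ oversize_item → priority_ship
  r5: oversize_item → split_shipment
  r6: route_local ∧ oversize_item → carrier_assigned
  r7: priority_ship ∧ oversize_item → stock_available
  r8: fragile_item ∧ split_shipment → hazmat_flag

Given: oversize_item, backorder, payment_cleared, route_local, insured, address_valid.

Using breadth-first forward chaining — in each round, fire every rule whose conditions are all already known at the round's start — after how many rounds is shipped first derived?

5

Round 1: r5 [oversize_item → split_shipment]; r6 [route_local ∧ oversize_item → carrier_assigned]. Adds split_shipment, carrier_assigned.
Round 2: r4 [carrier_assigned ∧ oversize_item → priority_ship]. Adds priority_ship.
Round 3: r3 [priority_ship ∧ backorder → pick_ticket]; r7 [priority_ship ∧ oversize_item → stock_available]. Adds pick_ticket, stock_available.
Round 4: r1 [pick_ticket → notify_customer]. Adds notify_customer.
Round 5: r2 [notify_customer ∧ split_shipment → shipped]. Adds shipped.
shipped first appears in round 5.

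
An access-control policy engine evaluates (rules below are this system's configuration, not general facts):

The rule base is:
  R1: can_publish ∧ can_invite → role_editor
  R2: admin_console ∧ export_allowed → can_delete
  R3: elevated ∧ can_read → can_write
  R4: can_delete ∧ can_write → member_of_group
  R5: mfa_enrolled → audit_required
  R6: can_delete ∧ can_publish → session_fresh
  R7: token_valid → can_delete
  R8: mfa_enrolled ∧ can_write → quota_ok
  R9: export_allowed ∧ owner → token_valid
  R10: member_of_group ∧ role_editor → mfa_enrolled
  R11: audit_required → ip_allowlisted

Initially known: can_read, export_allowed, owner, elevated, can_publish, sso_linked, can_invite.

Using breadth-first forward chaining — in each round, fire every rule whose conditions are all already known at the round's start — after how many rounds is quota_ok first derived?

Round 1 fires R1, R3, R9, giving role_editor, can_write, token_valid.
Round 2 fires R7, giving can_delete.
Round 3 fires R4, R6, giving member_of_group, session_fresh.
Round 4 fires R10, giving mfa_enrolled.
Round 5 fires R5, R8, giving audit_required, quota_ok.
quota_ok first appears in round 5.

5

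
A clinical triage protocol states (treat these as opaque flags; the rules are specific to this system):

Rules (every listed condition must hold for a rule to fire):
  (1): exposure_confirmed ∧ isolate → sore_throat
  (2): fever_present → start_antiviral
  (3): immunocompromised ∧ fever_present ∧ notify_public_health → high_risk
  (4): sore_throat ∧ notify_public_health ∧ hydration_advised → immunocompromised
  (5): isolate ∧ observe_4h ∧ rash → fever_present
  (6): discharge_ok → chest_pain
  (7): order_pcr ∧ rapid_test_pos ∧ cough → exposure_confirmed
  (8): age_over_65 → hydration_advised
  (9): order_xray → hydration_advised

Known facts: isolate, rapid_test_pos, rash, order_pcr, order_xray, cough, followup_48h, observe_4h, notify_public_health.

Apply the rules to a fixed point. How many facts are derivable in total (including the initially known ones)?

Round 1: (5) [isolate ∧ observe_4h ∧ rash → fever_present]; (7) [order_pcr ∧ rapid_test_pos ∧ cough → exposure_confirmed]; (9) [order_xray → hydration_advised]. New: fever_present, exposure_confirmed, hydration_advised.
Round 2: (1) [exposure_confirmed ∧ isolate → sore_throat]; (2) [fever_present → start_antiviral]. New: sore_throat, start_antiviral.
Round 3: (4) [sore_throat ∧ notify_public_health ∧ hydration_advised → immunocompromised]. New: immunocompromised.
Round 4: (3) [immunocompromised ∧ fever_present ∧ notify_public_health → high_risk]. New: high_risk.
Closure: {cough, exposure_confirmed, fever_present, followup_48h, high_risk, hydration_advised, immunocompromised, isolate, notify_public_health, observe_4h, order_pcr, order_xray, rapid_test_pos, rash, sore_throat, start_antiviral} — 16 facts.

16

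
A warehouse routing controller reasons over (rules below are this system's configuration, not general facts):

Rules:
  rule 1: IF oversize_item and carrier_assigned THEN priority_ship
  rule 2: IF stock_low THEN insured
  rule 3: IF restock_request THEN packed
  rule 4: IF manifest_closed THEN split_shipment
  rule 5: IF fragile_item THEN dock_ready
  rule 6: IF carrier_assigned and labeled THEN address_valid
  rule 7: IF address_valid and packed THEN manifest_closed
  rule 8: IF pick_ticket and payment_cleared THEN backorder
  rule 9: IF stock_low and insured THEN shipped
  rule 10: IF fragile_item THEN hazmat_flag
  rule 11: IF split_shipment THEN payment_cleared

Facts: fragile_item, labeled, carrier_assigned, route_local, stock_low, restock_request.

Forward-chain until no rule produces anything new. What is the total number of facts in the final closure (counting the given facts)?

Round 1: rule 2 [IF stock_low THEN insured]; rule 3 [IF restock_request THEN packed]; rule 5 [IF fragile_item THEN dock_ready]; rule 6 [IF carrier_assigned and labeled THEN address_valid]; rule 10 [IF fragile_item THEN hazmat_flag]. Adds insured, packed, dock_ready, address_valid, hazmat_flag.
Round 2: rule 7 [IF address_valid and packed THEN manifest_closed]; rule 9 [IF stock_low and insured THEN shipped]. Adds manifest_closed, shipped.
Round 3: rule 4 [IF manifest_closed THEN split_shipment]. Adds split_shipment.
Round 4: rule 11 [IF split_shipment THEN payment_cleared]. Adds payment_cleared.
Closure: {address_valid, carrier_assigned, dock_ready, fragile_item, hazmat_flag, insured, labeled, manifest_closed, packed, payment_cleared, restock_request, route_local, shipped, split_shipment, stock_low} — 15 facts.

15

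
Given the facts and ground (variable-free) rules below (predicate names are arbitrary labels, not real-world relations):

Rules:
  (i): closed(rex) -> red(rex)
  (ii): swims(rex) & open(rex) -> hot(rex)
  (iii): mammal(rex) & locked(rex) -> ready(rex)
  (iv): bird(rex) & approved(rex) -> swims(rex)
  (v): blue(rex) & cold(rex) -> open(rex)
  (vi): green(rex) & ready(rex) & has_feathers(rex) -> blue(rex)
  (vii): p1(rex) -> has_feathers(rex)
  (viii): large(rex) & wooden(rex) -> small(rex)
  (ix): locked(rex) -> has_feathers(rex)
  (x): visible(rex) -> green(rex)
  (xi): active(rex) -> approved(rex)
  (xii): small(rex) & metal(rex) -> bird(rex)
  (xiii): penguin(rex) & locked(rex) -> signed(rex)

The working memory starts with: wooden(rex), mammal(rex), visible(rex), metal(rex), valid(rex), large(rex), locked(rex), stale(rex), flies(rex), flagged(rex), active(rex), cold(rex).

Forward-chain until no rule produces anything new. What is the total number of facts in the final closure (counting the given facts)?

[1] (iii) [mammal(rex) & locked(rex) -> ready(rex)]; (viii) [large(rex) & wooden(rex) -> small(rex)]; (ix) [locked(rex) -> has_feathers(rex)]; (x) [visible(rex) -> green(rex)]; (xi) [active(rex) -> approved(rex)]. ⇒ new: ready(rex), small(rex), has_feathers(rex), green(rex), approved(rex).
[2] (vi) [green(rex) & ready(rex) & has_feathers(rex) -> blue(rex)]; (xii) [small(rex) & metal(rex) -> bird(rex)]. ⇒ new: blue(rex), bird(rex).
[3] (iv) [bird(rex) & approved(rex) -> swims(rex)]; (v) [blue(rex) & cold(rex) -> open(rex)]. ⇒ new: swims(rex), open(rex).
[4] (ii) [swims(rex) & open(rex) -> hot(rex)]. ⇒ new: hot(rex).
Closure: {active(rex), approved(rex), bird(rex), blue(rex), cold(rex), flagged(rex), flies(rex), green(rex), has_feathers(rex), hot(rex), large(rex), locked(rex), mammal(rex), metal(rex), open(rex), ready(rex), small(rex), stale(rex), swims(rex), valid(rex), visible(rex), wooden(rex)} — 22 facts.

22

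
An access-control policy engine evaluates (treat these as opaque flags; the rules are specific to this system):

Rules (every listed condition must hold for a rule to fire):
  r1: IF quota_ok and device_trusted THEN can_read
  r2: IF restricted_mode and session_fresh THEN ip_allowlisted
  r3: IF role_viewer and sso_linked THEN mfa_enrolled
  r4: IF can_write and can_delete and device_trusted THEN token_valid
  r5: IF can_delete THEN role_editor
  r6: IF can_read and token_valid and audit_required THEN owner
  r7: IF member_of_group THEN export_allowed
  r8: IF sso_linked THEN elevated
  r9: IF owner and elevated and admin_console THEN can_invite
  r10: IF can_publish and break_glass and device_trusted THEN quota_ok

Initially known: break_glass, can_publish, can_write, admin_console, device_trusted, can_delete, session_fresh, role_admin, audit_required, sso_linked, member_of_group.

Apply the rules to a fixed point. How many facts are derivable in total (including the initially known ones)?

19

Round 1 — r4, r5, r7, r8, r10, derive token_valid, role_editor, export_allowed, elevated, quota_ok.
Round 2 — r1, derive can_read.
Round 3 — r6, derive owner.
Round 4 — r9, derive can_invite.
Closure: {admin_console, audit_required, break_glass, can_delete, can_invite, can_publish, can_read, can_write, device_trusted, elevated, export_allowed, member_of_group, owner, quota_ok, role_admin, role_editor, session_fresh, sso_linked, token_valid} — 19 facts.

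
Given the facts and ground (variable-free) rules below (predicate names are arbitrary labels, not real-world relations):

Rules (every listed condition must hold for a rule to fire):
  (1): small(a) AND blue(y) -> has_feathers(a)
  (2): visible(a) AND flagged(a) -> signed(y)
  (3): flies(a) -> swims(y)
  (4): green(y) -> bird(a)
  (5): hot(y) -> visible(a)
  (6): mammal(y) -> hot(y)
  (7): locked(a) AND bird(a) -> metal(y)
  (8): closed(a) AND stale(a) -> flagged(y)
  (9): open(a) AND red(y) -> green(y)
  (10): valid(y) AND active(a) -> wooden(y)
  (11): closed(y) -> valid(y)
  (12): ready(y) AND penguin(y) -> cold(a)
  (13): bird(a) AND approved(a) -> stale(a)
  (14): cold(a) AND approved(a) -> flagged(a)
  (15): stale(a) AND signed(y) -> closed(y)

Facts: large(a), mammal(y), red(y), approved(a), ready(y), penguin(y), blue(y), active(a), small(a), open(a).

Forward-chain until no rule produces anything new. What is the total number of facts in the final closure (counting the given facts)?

22

Round 1: (1) [small(a) AND blue(y) -> has_feathers(a)]; (6) [mammal(y) -> hot(y)]; (9) [open(a) AND red(y) -> green(y)]; (12) [ready(y) AND penguin(y) -> cold(a)]. New: has_feathers(a), hot(y), green(y), cold(a).
Round 2: (4) [green(y) -> bird(a)]; (5) [hot(y) -> visible(a)]; (14) [cold(a) AND approved(a) -> flagged(a)]. New: bird(a), visible(a), flagged(a).
Round 3: (2) [visible(a) AND flagged(a) -> signed(y)]; (13) [bird(a) AND approved(a) -> stale(a)]. New: signed(y), stale(a).
Round 4: (15) [stale(a) AND signed(y) -> closed(y)]. New: closed(y).
Round 5: (11) [closed(y) -> valid(y)]. New: valid(y).
Round 6: (10) [valid(y) AND active(a) -> wooden(y)]. New: wooden(y).
Closure: {active(a), approved(a), bird(a), blue(y), closed(y), cold(a), flagged(a), green(y), has_feathers(a), hot(y), large(a), mammal(y), open(a), penguin(y), ready(y), red(y), signed(y), small(a), stale(a), valid(y), visible(a), wooden(y)} — 22 facts.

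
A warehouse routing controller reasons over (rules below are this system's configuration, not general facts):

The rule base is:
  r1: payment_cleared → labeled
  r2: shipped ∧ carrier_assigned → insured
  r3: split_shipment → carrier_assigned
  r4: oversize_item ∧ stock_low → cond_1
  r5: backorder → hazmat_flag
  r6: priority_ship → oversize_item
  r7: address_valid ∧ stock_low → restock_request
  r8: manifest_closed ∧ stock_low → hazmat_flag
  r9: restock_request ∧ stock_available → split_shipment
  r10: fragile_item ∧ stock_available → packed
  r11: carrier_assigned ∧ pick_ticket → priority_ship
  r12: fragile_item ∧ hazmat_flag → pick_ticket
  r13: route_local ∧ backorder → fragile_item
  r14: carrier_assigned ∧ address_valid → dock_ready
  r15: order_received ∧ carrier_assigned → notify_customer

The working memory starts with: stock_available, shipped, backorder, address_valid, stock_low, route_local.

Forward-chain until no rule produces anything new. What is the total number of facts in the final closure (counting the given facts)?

Round 1 fires r5, r7, r13, giving hazmat_flag, restock_request, fragile_item.
Round 2 fires r9, r10, r12, giving split_shipment, packed, pick_ticket.
Round 3 fires r3, giving carrier_assigned.
Round 4 fires r2, r11, r14, giving insured, priority_ship, dock_ready.
Round 5 fires r6, giving oversize_item.
Round 6 fires r4, giving cond_1.
Closure: {address_valid, backorder, carrier_assigned, cond_1, dock_ready, fragile_item, hazmat_flag, insured, oversize_item, packed, pick_ticket, priority_ship, restock_request, route_local, shipped, split_shipment, stock_available, stock_low} — 18 facts.

18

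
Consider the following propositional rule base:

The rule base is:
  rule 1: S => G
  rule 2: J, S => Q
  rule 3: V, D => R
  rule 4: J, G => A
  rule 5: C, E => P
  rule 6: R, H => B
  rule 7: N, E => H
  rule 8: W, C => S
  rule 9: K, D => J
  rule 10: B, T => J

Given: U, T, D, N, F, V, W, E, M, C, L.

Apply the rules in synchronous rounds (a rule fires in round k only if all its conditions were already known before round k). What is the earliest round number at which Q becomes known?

Round 1 — rule 3, rule 5, rule 7, rule 8, derive R, P, H, S.
Round 2 — rule 1, rule 6, derive G, B.
Round 3 — rule 10, derive J.
Round 4 — rule 2, rule 4, derive Q, A.
Q first appears in round 4.

4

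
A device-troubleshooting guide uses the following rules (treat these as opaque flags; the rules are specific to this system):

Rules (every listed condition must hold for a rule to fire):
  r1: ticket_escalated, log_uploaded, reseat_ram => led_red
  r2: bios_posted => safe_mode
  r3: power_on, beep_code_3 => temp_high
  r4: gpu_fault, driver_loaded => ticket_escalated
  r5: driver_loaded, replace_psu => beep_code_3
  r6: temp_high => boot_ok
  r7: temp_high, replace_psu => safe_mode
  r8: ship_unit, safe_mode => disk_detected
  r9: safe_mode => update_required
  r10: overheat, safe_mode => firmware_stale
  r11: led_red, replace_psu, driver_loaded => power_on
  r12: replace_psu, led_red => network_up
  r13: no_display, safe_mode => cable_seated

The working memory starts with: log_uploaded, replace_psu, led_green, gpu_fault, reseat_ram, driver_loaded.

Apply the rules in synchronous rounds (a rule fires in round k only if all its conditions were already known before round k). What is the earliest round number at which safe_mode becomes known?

5

Round 1 — r4, r5, derive ticket_escalated, beep_code_3.
Round 2 — r1, derive led_red.
Round 3 — r11, r12, derive power_on, network_up.
Round 4 — r3, derive temp_high.
Round 5 — r6, r7, derive boot_ok, safe_mode.
safe_mode first appears in round 5.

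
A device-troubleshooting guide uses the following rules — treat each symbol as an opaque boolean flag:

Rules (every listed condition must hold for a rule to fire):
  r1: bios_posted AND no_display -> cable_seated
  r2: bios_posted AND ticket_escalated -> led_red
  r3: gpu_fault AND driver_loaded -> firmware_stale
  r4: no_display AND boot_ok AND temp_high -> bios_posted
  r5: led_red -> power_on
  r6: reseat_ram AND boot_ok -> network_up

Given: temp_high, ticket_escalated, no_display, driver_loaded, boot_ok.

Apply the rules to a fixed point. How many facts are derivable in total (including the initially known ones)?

9

Round 1 — r4, derive bios_posted.
Round 2 — r1, r2, derive cable_seated, led_red.
Round 3 — r5, derive power_on.
Closure: {bios_posted, boot_ok, cable_seated, driver_loaded, led_red, no_display, power_on, temp_high, ticket_escalated} — 9 facts.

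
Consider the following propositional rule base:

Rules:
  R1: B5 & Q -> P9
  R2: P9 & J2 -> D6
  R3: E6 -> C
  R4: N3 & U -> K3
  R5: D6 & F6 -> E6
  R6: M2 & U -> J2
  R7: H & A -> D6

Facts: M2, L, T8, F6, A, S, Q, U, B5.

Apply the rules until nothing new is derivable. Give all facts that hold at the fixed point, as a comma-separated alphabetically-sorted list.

Round 1: R1 [B5 & Q -> P9]; R6 [M2 & U -> J2]. Adds P9, J2.
Round 2: R2 [P9 & J2 -> D6]. Adds D6.
Round 3: R5 [D6 & F6 -> E6]. Adds E6.
Round 4: R3 [E6 -> C]. Adds C.

A, B5, C, D6, E6, F6, J2, L, M2, P9, Q, S, T8, U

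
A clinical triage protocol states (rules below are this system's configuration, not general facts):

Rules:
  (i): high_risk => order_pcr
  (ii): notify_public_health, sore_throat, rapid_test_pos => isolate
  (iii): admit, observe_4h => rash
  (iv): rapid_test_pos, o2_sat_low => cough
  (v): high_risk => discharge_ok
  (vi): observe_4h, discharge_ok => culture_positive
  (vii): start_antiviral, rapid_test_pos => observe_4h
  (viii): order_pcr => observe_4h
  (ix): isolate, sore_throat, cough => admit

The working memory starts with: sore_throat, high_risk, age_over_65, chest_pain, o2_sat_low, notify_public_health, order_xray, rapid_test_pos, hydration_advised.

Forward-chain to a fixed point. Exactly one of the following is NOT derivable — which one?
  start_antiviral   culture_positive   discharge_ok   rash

start_antiviral

Round 1: (i) [high_risk => order_pcr]; (ii) [notify_public_health, sore_throat, rapid_test_pos => isolate]; (iv) [rapid_test_pos, o2_sat_low => cough]; (v) [high_risk => discharge_ok]. Adds order_pcr, isolate, cough, discharge_ok.
Round 2: (viii) [order_pcr => observe_4h]; (ix) [isolate, sore_throat, cough => admit]. Adds observe_4h, admit.
Round 3: (iii) [admit, observe_4h => rash]; (vi) [observe_4h, discharge_ok => culture_positive]. Adds rash, culture_positive.
Derived: culture_positive (round 3), rash (round 3), discharge_ok (round 1). start_antiviral never appears in any round.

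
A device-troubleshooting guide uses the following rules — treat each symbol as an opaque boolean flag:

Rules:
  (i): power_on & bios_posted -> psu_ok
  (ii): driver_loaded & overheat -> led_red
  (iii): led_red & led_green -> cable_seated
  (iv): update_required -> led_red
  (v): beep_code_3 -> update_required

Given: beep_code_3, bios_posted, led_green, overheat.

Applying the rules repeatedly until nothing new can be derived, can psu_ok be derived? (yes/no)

no

Round 1: (v) [beep_code_3 -> update_required]. New: update_required.
Round 2: (iv) [update_required -> led_red]. New: led_red.
Round 3: (iii) [led_red & led_green -> cable_seated]. New: cable_seated.
Fixed point reached. psu_ok is concluded only by (i); (i) needs power_on (never derived).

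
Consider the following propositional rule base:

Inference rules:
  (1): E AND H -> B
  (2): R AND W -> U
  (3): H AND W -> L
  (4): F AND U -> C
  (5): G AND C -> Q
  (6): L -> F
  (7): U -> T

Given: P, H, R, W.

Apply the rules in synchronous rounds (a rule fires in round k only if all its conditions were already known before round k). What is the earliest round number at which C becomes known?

Round 1 fires (2), (3), giving U, L.
Round 2 fires (6), (7), giving F, T.
Round 3 fires (4), giving C.
C first appears in round 3.

3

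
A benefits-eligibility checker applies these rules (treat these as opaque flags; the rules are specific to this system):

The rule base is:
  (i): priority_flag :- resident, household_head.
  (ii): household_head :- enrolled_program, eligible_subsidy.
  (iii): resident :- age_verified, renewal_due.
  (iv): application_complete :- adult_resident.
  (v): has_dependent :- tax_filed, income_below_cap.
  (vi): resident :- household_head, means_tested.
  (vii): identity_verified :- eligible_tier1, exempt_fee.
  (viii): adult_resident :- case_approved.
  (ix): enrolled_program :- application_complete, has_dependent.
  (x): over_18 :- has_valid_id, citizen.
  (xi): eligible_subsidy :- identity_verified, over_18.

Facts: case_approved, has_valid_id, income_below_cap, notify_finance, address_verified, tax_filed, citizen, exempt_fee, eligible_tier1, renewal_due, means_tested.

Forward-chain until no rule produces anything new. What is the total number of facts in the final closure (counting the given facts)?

[1] (v) [has_dependent :- tax_filed, income_below_cap.]; (vii) [identity_verified :- eligible_tier1, exempt_fee.]; (viii) [adult_resident :- case_approved.]; (x) [over_18 :- has_valid_id, citizen.]. ⇒ new: has_dependent, identity_verified, adult_resident, over_18.
[2] (iv) [application_complete :- adult_resident.]; (xi) [eligible_subsidy :- identity_verified, over_18.]. ⇒ new: application_complete, eligible_subsidy.
[3] (ix) [enrolled_program :- application_complete, has_dependent.]. ⇒ new: enrolled_program.
[4] (ii) [household_head :- enrolled_program, eligible_subsidy.]. ⇒ new: household_head.
[5] (vi) [resident :- household_head, means_tested.]. ⇒ new: resident.
[6] (i) [priority_flag :- resident, household_head.]. ⇒ new: priority_flag.
Closure: {address_verified, adult_resident, application_complete, case_approved, citizen, eligible_subsidy, eligible_tier1, enrolled_program, exempt_fee, has_dependent, has_valid_id, household_head, identity_verified, income_below_cap, means_tested, notify_finance, over_18, priority_flag, renewal_due, resident, tax_filed} — 21 facts.

21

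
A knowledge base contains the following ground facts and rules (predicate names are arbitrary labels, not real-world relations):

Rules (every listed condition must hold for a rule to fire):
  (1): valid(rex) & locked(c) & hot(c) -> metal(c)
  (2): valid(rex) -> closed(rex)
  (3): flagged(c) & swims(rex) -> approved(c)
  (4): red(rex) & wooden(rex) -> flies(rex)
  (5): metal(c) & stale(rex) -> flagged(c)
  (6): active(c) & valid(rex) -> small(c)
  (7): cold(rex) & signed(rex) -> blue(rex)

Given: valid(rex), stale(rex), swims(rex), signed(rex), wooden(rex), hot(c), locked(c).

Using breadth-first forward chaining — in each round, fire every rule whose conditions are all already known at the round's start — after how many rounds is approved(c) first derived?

3

Round 1 fires (1), (2), giving metal(c), closed(rex).
Round 2 fires (5), giving flagged(c).
Round 3 fires (3), giving approved(c).
approved(c) first appears in round 3.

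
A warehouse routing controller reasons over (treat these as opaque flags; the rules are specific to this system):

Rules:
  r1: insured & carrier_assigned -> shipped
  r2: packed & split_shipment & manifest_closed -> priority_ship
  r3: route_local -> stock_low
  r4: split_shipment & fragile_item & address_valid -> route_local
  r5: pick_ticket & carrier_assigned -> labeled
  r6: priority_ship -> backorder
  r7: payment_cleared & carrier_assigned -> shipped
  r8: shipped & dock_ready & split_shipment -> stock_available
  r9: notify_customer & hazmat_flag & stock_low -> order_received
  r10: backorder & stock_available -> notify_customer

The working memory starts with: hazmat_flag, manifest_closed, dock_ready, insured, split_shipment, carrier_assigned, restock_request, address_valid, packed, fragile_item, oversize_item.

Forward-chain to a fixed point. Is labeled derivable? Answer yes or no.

no

[1] r1 [insured & carrier_assigned -> shipped]; r2 [packed & split_shipment & manifest_closed -> priority_ship]; r4 [split_shipment & fragile_item & address_valid -> route_local]. ⇒ new: shipped, priority_ship, route_local.
[2] r3 [route_local -> stock_low]; r6 [priority_ship -> backorder]; r8 [shipped & dock_ready & split_shipment -> stock_available]. ⇒ new: stock_low, backorder, stock_available.
[3] r10 [backorder & stock_available -> notify_customer]. ⇒ new: notify_customer.
[4] r9 [notify_customer & hazmat_flag & stock_low -> order_received]. ⇒ new: order_received.
Fixed point reached. labeled is concluded only by r5; r5 needs pick_ticket (never derived).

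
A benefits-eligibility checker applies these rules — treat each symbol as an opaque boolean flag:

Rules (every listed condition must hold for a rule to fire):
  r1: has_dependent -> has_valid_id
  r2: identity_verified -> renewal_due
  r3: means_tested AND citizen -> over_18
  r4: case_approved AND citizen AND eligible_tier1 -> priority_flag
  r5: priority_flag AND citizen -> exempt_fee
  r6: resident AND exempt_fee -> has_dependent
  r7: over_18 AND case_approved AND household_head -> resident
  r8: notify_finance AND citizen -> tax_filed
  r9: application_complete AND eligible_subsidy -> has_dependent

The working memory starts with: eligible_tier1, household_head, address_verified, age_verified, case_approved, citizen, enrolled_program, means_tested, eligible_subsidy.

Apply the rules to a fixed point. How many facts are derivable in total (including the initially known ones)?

Round 1 — r3, r4, derive over_18, priority_flag.
Round 2 — r5, r7, derive exempt_fee, resident.
Round 3 — r6, derive has_dependent.
Round 4 — r1, derive has_valid_id.
Closure: {address_verified, age_verified, case_approved, citizen, eligible_subsidy, eligible_tier1, enrolled_program, exempt_fee, has_dependent, has_valid_id, household_head, means_tested, over_18, priority_flag, resident} — 15 facts.

15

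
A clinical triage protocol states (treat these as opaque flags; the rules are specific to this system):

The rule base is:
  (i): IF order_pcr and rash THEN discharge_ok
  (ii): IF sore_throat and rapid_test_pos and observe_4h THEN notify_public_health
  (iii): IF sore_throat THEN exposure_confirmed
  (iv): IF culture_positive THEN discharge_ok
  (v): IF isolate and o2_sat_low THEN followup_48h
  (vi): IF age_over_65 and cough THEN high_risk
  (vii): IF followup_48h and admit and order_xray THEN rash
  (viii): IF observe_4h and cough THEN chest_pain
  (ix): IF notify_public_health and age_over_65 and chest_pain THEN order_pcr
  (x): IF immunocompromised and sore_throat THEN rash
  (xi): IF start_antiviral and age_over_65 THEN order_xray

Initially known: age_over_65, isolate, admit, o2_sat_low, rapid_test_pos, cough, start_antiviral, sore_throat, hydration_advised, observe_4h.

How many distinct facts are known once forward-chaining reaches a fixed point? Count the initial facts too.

[1] (ii) [IF sore_throat and rapid_test_pos and observe_4h THEN notify_public_health]; (iii) [IF sore_throat THEN exposure_confirmed]; (v) [IF isolate and o2_sat_low THEN followup_48h]; (vi) [IF age_over_65 and cough THEN high_risk]; (viii) [IF observe_4h and cough THEN chest_pain]; (xi) [IF start_antiviral and age_over_65 THEN order_xray]. ⇒ new: notify_public_health, exposure_confirmed, followup_48h, high_risk, chest_pain, order_xray.
[2] (vii) [IF followup_48h and admit and order_xray THEN rash]; (ix) [IF notify_public_health and age_over_65 and chest_pain THEN order_pcr]. ⇒ new: rash, order_pcr.
[3] (i) [IF order_pcr and rash THEN discharge_ok]. ⇒ new: discharge_ok.
Closure: {admit, age_over_65, chest_pain, cough, discharge_ok, exposure_confirmed, followup_48h, high_risk, hydration_advised, isolate, notify_public_health, o2_sat_low, observe_4h, order_pcr, order_xray, rapid_test_pos, rash, sore_throat, start_antiviral} — 19 facts.

19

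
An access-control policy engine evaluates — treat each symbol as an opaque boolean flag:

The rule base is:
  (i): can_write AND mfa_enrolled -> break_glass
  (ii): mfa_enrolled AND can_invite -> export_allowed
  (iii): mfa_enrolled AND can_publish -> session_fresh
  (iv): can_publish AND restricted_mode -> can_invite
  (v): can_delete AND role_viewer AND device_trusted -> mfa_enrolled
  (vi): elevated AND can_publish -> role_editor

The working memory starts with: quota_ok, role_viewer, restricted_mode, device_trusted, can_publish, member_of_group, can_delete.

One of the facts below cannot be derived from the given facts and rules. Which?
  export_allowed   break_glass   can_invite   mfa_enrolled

break_glass

[1] (iv) [can_publish AND restricted_mode -> can_invite]; (v) [can_delete AND role_viewer AND device_trusted -> mfa_enrolled]. ⇒ new: can_invite, mfa_enrolled.
[2] (ii) [mfa_enrolled AND can_invite -> export_allowed]; (iii) [mfa_enrolled AND can_publish -> session_fresh]. ⇒ new: export_allowed, session_fresh.
Derived: can_invite (round 1), export_allowed (round 2), mfa_enrolled (round 1). break_glass never appears in any round.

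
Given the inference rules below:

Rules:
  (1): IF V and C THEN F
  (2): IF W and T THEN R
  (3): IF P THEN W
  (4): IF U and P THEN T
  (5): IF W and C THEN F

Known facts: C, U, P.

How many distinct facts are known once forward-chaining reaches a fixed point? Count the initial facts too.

Round 1 — (3), (4), derive W, T.
Round 2 — (2), (5), derive R, F.
Closure: {C, F, P, R, T, U, W} — 7 facts.

7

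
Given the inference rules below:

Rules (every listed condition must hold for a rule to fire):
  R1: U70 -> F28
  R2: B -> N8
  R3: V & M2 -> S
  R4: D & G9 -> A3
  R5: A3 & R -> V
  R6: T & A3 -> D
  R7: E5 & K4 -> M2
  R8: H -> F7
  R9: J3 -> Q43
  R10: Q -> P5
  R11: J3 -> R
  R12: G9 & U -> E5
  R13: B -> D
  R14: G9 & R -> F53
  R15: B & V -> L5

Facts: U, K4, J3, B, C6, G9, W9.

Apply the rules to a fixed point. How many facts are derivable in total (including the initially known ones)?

18

Round 1: R2 [B -> N8]; R9 [J3 -> Q43]; R11 [J3 -> R]; R12 [G9 & U -> E5]; R13 [B -> D]. New: N8, Q43, R, E5, D.
Round 2: R4 [D & G9 -> A3]; R7 [E5 & K4 -> M2]; R14 [G9 & R -> F53]. New: A3, M2, F53.
Round 3: R5 [A3 & R -> V]. New: V.
Round 4: R3 [V & M2 -> S]; R15 [B & V -> L5]. New: S, L5.
Closure: {A3, B, C6, D, E5, F53, G9, J3, K4, L5, M2, N8, Q43, R, S, U, V, W9} — 18 facts.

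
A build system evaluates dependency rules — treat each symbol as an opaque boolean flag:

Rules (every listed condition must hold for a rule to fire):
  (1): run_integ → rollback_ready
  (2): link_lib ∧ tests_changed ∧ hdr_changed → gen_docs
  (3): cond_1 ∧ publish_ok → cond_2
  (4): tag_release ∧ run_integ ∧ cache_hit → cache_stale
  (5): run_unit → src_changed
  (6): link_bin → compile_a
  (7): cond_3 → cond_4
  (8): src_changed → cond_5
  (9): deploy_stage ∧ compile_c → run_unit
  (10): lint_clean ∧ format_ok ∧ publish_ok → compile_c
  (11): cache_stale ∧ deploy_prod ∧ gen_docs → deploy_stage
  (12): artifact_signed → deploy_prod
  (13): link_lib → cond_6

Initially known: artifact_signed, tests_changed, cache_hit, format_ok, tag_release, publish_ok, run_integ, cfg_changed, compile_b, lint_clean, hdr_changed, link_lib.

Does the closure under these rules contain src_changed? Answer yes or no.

Round 1 fires (1), (2), (4), (10), (12), (13), giving rollback_ready, gen_docs, cache_stale, compile_c, deploy_prod, cond_6.
Round 2 fires (11), giving deploy_stage.
Round 3 fires (9), giving run_unit.
Round 4 fires (5), giving src_changed.
Round 5 fires (8), giving cond_5.
src_changed appears in round 4, so it is derivable.

yes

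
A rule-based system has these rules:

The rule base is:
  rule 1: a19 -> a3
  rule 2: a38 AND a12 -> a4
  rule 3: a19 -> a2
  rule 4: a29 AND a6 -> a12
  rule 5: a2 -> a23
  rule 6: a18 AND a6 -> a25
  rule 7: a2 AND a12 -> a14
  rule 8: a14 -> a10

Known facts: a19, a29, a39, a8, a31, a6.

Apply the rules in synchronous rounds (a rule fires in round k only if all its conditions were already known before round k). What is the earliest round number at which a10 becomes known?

Round 1: rule 1 [a19 -> a3]; rule 3 [a19 -> a2]; rule 4 [a29 AND a6 -> a12]. New: a3, a2, a12.
Round 2: rule 5 [a2 -> a23]; rule 7 [a2 AND a12 -> a14]. New: a23, a14.
Round 3: rule 8 [a14 -> a10]. New: a10.
a10 first appears in round 3.

3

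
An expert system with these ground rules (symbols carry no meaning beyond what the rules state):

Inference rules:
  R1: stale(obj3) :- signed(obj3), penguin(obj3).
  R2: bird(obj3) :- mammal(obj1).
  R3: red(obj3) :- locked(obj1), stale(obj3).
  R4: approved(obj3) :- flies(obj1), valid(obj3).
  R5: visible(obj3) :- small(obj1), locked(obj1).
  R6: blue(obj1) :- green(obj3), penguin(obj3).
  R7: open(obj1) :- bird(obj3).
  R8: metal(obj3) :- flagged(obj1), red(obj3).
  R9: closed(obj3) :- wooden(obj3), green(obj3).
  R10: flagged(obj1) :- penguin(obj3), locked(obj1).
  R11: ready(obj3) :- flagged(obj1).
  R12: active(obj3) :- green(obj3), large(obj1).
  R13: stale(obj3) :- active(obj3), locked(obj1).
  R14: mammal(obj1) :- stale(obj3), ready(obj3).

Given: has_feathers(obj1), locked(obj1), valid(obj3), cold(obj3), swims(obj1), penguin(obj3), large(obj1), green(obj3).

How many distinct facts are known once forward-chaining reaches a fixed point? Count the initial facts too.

Round 1: R6 [blue(obj1) :- green(obj3), penguin(obj3).]; R10 [flagged(obj1) :- penguin(obj3), locked(obj1).]; R12 [active(obj3) :- green(obj3), large(obj1).]. New: blue(obj1), flagged(obj1), active(obj3).
Round 2: R11 [ready(obj3) :- flagged(obj1).]; R13 [stale(obj3) :- active(obj3), locked(obj1).]. New: ready(obj3), stale(obj3).
Round 3: R3 [red(obj3) :- locked(obj1), stale(obj3).]; R14 [mammal(obj1) :- stale(obj3), ready(obj3).]. New: red(obj3), mammal(obj1).
Round 4: R2 [bird(obj3) :- mammal(obj1).]; R8 [metal(obj3) :- flagged(obj1), red(obj3).]. New: bird(obj3), metal(obj3).
Round 5: R7 [open(obj1) :- bird(obj3).]. New: open(obj1).
Closure: {active(obj3), bird(obj3), blue(obj1), cold(obj3), flagged(obj1), green(obj3), has_feathers(obj1), large(obj1), locked(obj1), mammal(obj1), metal(obj3), open(obj1), penguin(obj3), ready(obj3), red(obj3), stale(obj3), swims(obj1), valid(obj3)} — 18 facts.

18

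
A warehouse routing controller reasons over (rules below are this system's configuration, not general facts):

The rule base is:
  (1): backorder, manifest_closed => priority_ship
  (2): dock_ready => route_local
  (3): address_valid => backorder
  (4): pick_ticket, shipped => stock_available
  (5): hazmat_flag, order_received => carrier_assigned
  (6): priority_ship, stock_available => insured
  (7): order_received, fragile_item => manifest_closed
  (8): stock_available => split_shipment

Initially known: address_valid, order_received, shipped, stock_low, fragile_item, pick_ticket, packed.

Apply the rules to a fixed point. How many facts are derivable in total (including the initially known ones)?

[1] (3) [address_valid => backorder]; (4) [pick_ticket, shipped => stock_available]; (7) [order_received, fragile_item => manifest_closed]. ⇒ new: backorder, stock_available, manifest_closed.
[2] (1) [backorder, manifest_closed => priority_ship]; (8) [stock_available => split_shipment]. ⇒ new: priority_ship, split_shipment.
[3] (6) [priority_ship, stock_available => insured]. ⇒ new: insured.
Closure: {address_valid, backorder, fragile_item, insured, manifest_closed, order_received, packed, pick_ticket, priority_ship, shipped, split_shipment, stock_available, stock_low} — 13 facts.

13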